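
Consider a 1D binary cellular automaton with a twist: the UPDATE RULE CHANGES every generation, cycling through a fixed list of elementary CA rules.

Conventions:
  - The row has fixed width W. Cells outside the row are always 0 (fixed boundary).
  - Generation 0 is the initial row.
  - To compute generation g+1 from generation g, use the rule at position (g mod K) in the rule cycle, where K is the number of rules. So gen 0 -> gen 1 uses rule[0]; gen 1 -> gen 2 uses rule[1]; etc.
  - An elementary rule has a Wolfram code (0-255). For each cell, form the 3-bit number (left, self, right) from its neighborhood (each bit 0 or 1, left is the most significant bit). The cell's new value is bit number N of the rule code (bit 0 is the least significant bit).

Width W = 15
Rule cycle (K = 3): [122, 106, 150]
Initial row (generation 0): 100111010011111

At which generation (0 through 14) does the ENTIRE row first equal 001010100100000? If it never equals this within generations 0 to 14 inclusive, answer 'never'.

Gen 0: 100111010011111
Gen 1 (rule 122): 011101101110001
Gen 2 (rule 106): 110111111010010
Gen 3 (rule 150): 000011110011111
Gen 4 (rule 122): 000110011110001
Gen 5 (rule 106): 001110110010010
Gen 6 (rule 150): 010100001111111
Gen 7 (rule 122): 101010011000001
Gen 8 (rule 106): 010100111000010
Gen 9 (rule 150): 110111010100111
Gen 10 (rule 122): 111101101011101
Gen 11 (rule 106): 100111110110110
Gen 12 (rule 150): 111011100000001
Gen 13 (rule 122): 101110110000010
Gen 14 (rule 106): 011011110000100

Answer: never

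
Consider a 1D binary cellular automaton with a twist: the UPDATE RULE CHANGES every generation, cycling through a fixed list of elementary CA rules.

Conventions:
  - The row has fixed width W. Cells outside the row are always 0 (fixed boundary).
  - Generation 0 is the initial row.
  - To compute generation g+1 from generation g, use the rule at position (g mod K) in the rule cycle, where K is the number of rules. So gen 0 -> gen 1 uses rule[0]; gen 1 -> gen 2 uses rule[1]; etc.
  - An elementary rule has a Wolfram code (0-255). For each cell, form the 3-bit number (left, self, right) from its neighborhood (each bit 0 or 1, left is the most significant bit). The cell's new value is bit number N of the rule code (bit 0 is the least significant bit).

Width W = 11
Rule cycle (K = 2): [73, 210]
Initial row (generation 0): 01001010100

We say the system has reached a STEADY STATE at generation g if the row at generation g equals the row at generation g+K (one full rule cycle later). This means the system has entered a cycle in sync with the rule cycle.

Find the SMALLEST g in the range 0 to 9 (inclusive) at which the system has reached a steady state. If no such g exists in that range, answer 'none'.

Gen 0: 01001010100
Gen 1 (rule 73): 00000000001
Gen 2 (rule 210): 00000000010
Gen 3 (rule 73): 11111111000
Gen 4 (rule 210): 01111111100
Gen 5 (rule 73): 01000000101
Gen 6 (rule 210): 10100001000
Gen 7 (rule 73): 00001100011
Gen 8 (rule 210): 00010110101
Gen 9 (rule 73): 11000110000
Gen 10 (rule 210): 01101011000
Gen 11 (rule 73): 01100011011

Answer: none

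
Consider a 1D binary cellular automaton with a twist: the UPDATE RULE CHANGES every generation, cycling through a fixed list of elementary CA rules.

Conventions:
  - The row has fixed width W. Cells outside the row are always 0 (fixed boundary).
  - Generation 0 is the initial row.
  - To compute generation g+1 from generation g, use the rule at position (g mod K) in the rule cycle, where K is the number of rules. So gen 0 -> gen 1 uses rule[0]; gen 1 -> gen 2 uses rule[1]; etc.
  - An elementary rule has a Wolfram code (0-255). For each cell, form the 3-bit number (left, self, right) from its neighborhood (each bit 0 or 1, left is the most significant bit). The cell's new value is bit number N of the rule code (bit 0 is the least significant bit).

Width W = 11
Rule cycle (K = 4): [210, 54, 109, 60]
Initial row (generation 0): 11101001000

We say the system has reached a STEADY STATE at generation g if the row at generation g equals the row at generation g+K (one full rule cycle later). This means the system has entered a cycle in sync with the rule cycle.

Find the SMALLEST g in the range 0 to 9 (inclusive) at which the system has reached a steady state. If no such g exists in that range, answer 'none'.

Answer: none

Derivation:
Gen 0: 11101001000
Gen 1 (rule 210): 01100110100
Gen 2 (rule 54): 10011001110
Gen 3 (rule 109): 10011001010
Gen 4 (rule 60): 11010101111
Gen 5 (rule 210): 01000000111
Gen 6 (rule 54): 11100001000
Gen 7 (rule 109): 10101101011
Gen 8 (rule 60): 11111011110
Gen 9 (rule 210): 01111001111
Gen 10 (rule 54): 10000110000
Gen 11 (rule 109): 10110110111
Gen 12 (rule 60): 11101101100
Gen 13 (rule 210): 01100100110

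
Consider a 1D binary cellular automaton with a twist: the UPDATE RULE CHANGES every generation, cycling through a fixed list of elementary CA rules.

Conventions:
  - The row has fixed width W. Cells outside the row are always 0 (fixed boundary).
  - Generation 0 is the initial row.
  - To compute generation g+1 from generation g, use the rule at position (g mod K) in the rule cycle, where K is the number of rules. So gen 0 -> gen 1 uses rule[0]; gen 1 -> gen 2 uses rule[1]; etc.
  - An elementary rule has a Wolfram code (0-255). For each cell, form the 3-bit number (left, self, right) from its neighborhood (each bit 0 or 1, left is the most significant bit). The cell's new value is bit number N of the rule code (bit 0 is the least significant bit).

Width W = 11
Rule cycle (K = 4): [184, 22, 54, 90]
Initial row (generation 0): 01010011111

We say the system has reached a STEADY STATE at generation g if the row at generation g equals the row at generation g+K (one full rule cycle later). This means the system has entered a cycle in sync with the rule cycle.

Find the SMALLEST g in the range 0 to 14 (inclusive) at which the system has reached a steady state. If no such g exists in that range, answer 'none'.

Answer: none

Derivation:
Gen 0: 01010011111
Gen 1 (rule 184): 00101011110
Gen 2 (rule 22): 01101000001
Gen 3 (rule 54): 10011100011
Gen 4 (rule 90): 01110110111
Gen 5 (rule 184): 01101101110
Gen 6 (rule 22): 10000000001
Gen 7 (rule 54): 11000000011
Gen 8 (rule 90): 11100000111
Gen 9 (rule 184): 11010000110
Gen 10 (rule 22): 00011001001
Gen 11 (rule 54): 00100111111
Gen 12 (rule 90): 01011100001
Gen 13 (rule 184): 00111010000
Gen 14 (rule 22): 01000011000
Gen 15 (rule 54): 11100100100
Gen 16 (rule 90): 10111011010
Gen 17 (rule 184): 01110110101
Gen 18 (rule 22): 10000000101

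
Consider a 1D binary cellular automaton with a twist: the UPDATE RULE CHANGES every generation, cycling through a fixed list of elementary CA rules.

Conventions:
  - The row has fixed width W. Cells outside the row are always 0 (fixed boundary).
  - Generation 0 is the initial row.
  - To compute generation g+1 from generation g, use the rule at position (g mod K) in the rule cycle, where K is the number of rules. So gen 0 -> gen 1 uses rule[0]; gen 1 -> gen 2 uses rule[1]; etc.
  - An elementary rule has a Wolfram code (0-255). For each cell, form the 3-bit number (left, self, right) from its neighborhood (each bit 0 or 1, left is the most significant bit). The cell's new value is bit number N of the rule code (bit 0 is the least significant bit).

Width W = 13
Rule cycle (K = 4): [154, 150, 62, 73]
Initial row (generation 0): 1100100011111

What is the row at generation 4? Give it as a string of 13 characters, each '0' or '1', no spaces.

Answer: 1100100010011

Derivation:
Gen 0: 1100100011111
Gen 1 (rule 154): 1011010111110
Gen 2 (rule 150): 1000010011101
Gen 3 (rule 62): 1100111110011
Gen 4 (rule 73): 1100100010011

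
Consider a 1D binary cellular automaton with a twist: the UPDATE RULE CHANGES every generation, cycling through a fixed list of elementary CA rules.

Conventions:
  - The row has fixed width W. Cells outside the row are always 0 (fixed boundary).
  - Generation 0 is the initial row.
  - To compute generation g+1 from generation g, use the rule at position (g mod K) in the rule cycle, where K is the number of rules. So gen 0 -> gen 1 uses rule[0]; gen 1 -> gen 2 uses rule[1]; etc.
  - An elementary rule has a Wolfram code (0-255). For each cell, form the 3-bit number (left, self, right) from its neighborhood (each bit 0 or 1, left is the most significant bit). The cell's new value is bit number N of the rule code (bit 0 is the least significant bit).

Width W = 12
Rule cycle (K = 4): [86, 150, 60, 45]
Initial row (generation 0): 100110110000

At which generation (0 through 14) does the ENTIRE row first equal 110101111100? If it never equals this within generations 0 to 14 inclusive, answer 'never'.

Answer: never

Derivation:
Gen 0: 100110110000
Gen 1 (rule 86): 111010011000
Gen 2 (rule 150): 010011100100
Gen 3 (rule 60): 011010010110
Gen 4 (rule 45): 010110011100
Gen 5 (rule 86): 110011100110
Gen 6 (rule 150): 001101011001
Gen 7 (rule 60): 001011110101
Gen 8 (rule 45): 101110001111
Gen 9 (rule 86): 100011010001
Gen 10 (rule 150): 110100011011
Gen 11 (rule 60): 101110010110
Gen 12 (rule 45): 111000011100
Gen 13 (rule 86): 001100100110
Gen 14 (rule 150): 010011111001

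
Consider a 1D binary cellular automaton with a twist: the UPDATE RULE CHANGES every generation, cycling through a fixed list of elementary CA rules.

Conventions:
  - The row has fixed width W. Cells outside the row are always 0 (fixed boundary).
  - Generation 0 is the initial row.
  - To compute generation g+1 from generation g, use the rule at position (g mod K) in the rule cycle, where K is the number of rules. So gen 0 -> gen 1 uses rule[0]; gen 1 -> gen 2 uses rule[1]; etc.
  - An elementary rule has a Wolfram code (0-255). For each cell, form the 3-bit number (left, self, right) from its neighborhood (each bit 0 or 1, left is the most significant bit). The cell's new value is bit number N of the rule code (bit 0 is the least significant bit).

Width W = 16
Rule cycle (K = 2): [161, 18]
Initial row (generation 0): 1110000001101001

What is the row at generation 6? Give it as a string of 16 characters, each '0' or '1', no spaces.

Gen 0: 1110000001101001
Gen 1 (rule 161): 0100111100010000
Gen 2 (rule 18): 1011000010101000
Gen 3 (rule 161): 0100011001010011
Gen 4 (rule 18): 1010100110001100
Gen 5 (rule 161): 0101000000100001
Gen 6 (rule 18): 1000100001010010

Answer: 1000100001010010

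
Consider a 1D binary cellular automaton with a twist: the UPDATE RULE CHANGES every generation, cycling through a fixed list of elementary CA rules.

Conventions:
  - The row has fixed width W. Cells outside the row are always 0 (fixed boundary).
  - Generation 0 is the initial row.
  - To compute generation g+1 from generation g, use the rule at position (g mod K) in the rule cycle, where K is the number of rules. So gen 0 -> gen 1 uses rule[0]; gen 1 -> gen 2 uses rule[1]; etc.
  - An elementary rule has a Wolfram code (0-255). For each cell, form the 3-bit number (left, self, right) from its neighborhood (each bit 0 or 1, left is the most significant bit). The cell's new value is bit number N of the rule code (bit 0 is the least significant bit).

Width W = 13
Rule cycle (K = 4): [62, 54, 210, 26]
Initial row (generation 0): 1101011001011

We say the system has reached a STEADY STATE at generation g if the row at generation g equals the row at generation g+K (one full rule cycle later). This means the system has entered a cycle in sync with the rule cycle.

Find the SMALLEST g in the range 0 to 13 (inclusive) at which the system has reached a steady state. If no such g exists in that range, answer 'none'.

Answer: 10

Derivation:
Gen 0: 1101011001011
Gen 1 (rule 62): 1011110111110
Gen 2 (rule 54): 1100001000001
Gen 3 (rule 210): 0110010100010
Gen 4 (rule 26): 1101100010101
Gen 5 (rule 62): 1011010111111
Gen 6 (rule 54): 1100111000000
Gen 7 (rule 210): 0111011100000
Gen 8 (rule 26): 1100010010000
Gen 9 (rule 62): 1010111111000
Gen 10 (rule 54): 1111000000100
Gen 11 (rule 210): 0111100001010
Gen 12 (rule 26): 1100010010001
Gen 13 (rule 62): 1010111111011
Gen 14 (rule 54): 1111000000100
Gen 15 (rule 210): 0111100001010
Gen 16 (rule 26): 1100010010001
Gen 17 (rule 62): 1010111111011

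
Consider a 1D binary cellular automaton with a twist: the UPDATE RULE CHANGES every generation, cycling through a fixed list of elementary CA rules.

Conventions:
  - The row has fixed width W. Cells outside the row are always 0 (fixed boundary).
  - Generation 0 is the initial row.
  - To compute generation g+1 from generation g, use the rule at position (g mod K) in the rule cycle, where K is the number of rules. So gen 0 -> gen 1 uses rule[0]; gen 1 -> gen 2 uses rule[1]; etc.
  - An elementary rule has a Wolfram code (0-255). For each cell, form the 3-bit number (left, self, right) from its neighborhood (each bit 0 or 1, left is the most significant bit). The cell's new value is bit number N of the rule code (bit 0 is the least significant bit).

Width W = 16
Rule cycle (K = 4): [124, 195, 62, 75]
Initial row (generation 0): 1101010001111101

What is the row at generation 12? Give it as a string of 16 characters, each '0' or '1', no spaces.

Gen 0: 1101010001111101
Gen 1 (rule 124): 1111111001000111
Gen 2 (rule 195): 0111111010011011
Gen 3 (rule 62): 1100000111110110
Gen 4 (rule 75): 1101111100010110
Gen 5 (rule 124): 1111000110011111
Gen 6 (rule 195): 0111011010101111
Gen 7 (rule 62): 1100110111111000
Gen 8 (rule 75): 1101110100001011
Gen 9 (rule 124): 1111011110001111
Gen 10 (rule 195): 0111001110110111
Gen 11 (rule 62): 1100111001101100
Gen 12 (rule 75): 1101101011101101

Answer: 1101101011101101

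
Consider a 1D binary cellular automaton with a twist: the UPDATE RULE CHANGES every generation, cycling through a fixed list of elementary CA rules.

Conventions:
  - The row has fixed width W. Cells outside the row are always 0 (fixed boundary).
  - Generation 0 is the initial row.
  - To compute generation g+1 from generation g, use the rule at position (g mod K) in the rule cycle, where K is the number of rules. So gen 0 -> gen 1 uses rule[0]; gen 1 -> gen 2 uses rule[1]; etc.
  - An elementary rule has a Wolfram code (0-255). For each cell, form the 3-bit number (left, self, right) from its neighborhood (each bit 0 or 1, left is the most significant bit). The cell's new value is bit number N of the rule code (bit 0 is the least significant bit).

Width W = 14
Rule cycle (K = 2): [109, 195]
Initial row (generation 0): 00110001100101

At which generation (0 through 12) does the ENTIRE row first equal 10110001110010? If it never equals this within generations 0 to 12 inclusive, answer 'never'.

Answer: never

Derivation:
Gen 0: 00110001100101
Gen 1 (rule 109): 10110101100111
Gen 2 (rule 195): 00010000101011
Gen 3 (rule 109): 11010110111111
Gen 4 (rule 195): 01000010011111
Gen 5 (rule 109): 01011010010001
Gen 6 (rule 195): 10001000100110
Gen 7 (rule 109): 10101010100110
Gen 8 (rule 195): 00000000001010
Gen 9 (rule 109): 11111111101110
Gen 10 (rule 195): 01111111100110
Gen 11 (rule 109): 01000000100110
Gen 12 (rule 195): 10011111001010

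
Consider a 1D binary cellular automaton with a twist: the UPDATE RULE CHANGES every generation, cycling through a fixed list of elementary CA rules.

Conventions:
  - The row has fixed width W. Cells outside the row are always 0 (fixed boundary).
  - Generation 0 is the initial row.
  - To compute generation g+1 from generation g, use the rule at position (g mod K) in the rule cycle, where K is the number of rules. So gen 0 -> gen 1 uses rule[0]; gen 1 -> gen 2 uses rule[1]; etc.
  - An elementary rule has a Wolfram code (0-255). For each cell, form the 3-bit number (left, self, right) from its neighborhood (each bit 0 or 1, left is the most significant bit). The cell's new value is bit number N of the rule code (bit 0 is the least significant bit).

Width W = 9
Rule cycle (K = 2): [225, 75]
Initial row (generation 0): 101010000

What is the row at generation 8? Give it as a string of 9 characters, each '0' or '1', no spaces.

Answer: 100110000

Derivation:
Gen 0: 101010000
Gen 1 (rule 225): 010100111
Gen 2 (rule 75): 100001101
Gen 3 (rule 225): 001100110
Gen 4 (rule 75): 111101110
Gen 5 (rule 225): 011110110
Gen 6 (rule 75): 110010110
Gen 7 (rule 225): 010001010
Gen 8 (rule 75): 100110000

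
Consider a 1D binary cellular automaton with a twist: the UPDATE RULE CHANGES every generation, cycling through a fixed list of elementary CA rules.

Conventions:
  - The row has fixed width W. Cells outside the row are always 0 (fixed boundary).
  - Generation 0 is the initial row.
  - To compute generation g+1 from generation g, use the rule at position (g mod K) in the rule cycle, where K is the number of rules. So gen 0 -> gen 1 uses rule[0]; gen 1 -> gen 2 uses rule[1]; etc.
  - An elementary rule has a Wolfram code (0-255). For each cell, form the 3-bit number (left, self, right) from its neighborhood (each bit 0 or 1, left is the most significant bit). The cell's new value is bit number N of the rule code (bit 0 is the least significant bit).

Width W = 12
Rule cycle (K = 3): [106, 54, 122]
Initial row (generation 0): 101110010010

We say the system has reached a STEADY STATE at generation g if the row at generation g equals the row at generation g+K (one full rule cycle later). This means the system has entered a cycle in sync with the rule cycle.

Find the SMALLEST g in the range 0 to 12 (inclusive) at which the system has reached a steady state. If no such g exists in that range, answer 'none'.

Gen 0: 101110010010
Gen 1 (rule 106): 011010100100
Gen 2 (rule 54): 100111111110
Gen 3 (rule 122): 011100000011
Gen 4 (rule 106): 110100000111
Gen 5 (rule 54): 001110001000
Gen 6 (rule 122): 011011010100
Gen 7 (rule 106): 111111101000
Gen 8 (rule 54): 000000011100
Gen 9 (rule 122): 000000110110
Gen 10 (rule 106): 000001111110
Gen 11 (rule 54): 000010000001
Gen 12 (rule 122): 000101000010
Gen 13 (rule 106): 001010000100
Gen 14 (rule 54): 011111001110
Gen 15 (rule 122): 110001111011

Answer: none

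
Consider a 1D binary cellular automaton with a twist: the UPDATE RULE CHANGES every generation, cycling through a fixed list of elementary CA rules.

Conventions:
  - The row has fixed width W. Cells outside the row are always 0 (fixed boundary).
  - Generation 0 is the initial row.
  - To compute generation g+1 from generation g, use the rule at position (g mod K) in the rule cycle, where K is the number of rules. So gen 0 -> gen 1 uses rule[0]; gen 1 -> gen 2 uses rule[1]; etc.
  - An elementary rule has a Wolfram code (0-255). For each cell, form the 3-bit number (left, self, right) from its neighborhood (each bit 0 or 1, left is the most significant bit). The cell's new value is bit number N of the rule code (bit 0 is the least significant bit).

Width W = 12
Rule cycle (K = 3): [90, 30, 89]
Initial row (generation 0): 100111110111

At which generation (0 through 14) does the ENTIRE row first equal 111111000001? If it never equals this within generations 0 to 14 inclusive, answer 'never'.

Gen 0: 100111110111
Gen 1 (rule 90): 011100010101
Gen 2 (rule 30): 110010110101
Gen 3 (rule 89): 111000110000
Gen 4 (rule 90): 101101111000
Gen 5 (rule 30): 101001000100
Gen 6 (rule 89): 000100110011
Gen 7 (rule 90): 001011111111
Gen 8 (rule 30): 011010000000
Gen 9 (rule 89): 011001111111
Gen 10 (rule 90): 111111000001
Gen 11 (rule 30): 100000100011
Gen 12 (rule 89): 011110011011
Gen 13 (rule 90): 110011111011
Gen 14 (rule 30): 101110000010

Answer: 10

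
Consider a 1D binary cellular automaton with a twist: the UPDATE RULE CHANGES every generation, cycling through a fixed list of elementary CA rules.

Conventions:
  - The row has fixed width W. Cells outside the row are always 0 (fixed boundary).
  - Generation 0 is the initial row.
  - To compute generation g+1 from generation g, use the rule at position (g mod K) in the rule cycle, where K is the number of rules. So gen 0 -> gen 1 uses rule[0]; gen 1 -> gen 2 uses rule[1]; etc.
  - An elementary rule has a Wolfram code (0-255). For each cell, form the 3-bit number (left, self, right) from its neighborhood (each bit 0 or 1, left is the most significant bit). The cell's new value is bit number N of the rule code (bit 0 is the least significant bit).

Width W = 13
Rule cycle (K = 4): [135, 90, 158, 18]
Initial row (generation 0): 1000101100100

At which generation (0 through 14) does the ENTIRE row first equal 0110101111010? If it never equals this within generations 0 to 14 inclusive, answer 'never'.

Answer: 3

Derivation:
Gen 0: 1000101100100
Gen 1 (rule 135): 1011100001101
Gen 2 (rule 90): 0010110011100
Gen 3 (rule 158): 0110101111010
Gen 4 (rule 18): 1000000000001
Gen 5 (rule 135): 1011111111111
Gen 6 (rule 90): 0010000000001
Gen 7 (rule 158): 0111000000011
Gen 8 (rule 18): 1000100000100
Gen 9 (rule 135): 1011101111101
Gen 10 (rule 90): 0010101000100
Gen 11 (rule 158): 0110101101110
Gen 12 (rule 18): 1000000000001
Gen 13 (rule 135): 1011111111111
Gen 14 (rule 90): 0010000000001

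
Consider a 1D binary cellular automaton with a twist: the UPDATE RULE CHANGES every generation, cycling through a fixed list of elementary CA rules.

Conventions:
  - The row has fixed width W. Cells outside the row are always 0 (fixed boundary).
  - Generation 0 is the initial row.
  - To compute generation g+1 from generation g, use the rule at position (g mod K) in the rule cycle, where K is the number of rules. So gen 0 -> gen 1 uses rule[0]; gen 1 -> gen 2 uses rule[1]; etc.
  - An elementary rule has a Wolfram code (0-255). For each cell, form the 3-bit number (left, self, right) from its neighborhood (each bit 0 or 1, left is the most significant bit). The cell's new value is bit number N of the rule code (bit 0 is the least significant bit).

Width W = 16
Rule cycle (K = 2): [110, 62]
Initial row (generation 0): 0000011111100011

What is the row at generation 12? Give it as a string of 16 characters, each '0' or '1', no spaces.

Answer: 1111000001110000

Derivation:
Gen 0: 0000011111100011
Gen 1 (rule 110): 0000110000100111
Gen 2 (rule 62): 0001101001111100
Gen 3 (rule 110): 0011111011000100
Gen 4 (rule 62): 0110000110101110
Gen 5 (rule 110): 1110001111111010
Gen 6 (rule 62): 1001011000000111
Gen 7 (rule 110): 1011111000001101
Gen 8 (rule 62): 1110000100011011
Gen 9 (rule 110): 1010001100111111
Gen 10 (rule 62): 1111011011100000
Gen 11 (rule 110): 1001111110100000
Gen 12 (rule 62): 1111000001110000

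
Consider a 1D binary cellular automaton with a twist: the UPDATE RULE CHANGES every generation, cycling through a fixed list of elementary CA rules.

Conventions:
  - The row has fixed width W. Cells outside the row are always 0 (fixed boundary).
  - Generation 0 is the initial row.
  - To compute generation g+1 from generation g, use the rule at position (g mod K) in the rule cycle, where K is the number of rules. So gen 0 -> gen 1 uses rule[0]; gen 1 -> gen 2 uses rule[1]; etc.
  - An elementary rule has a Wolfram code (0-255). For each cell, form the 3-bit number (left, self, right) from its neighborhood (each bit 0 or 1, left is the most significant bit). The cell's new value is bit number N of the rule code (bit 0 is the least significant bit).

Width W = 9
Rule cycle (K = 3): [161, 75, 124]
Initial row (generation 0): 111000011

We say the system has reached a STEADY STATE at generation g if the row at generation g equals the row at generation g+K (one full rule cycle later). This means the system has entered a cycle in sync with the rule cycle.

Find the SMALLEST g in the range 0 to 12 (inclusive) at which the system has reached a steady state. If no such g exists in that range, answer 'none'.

Answer: none

Derivation:
Gen 0: 111000011
Gen 1 (rule 161): 010011000
Gen 2 (rule 75): 100111011
Gen 3 (rule 124): 110101111
Gen 4 (rule 161): 001010110
Gen 5 (rule 75): 110000110
Gen 6 (rule 124): 111000111
Gen 7 (rule 161): 010010010
Gen 8 (rule 75): 100100100
Gen 9 (rule 124): 110110110
Gen 10 (rule 161): 001001000
Gen 11 (rule 75): 110010011
Gen 12 (rule 124): 111011011
Gen 13 (rule 161): 010100100
Gen 14 (rule 75): 100001001
Gen 15 (rule 124): 110001101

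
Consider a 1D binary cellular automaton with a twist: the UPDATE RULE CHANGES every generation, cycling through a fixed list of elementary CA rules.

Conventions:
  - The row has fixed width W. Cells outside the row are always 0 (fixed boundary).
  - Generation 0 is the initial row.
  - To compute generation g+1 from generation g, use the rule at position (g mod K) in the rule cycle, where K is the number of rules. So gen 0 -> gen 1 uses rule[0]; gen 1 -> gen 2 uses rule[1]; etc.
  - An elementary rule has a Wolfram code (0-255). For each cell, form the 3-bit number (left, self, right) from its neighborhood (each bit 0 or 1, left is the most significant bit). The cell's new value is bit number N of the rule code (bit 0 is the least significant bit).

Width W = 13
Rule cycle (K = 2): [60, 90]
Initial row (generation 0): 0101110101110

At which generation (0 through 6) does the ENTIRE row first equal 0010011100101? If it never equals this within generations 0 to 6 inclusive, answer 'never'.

Answer: 5

Derivation:
Gen 0: 0101110101110
Gen 1 (rule 60): 0111001111001
Gen 2 (rule 90): 1101111001110
Gen 3 (rule 60): 1011000101001
Gen 4 (rule 90): 0011101000110
Gen 5 (rule 60): 0010011100101
Gen 6 (rule 90): 0101110111000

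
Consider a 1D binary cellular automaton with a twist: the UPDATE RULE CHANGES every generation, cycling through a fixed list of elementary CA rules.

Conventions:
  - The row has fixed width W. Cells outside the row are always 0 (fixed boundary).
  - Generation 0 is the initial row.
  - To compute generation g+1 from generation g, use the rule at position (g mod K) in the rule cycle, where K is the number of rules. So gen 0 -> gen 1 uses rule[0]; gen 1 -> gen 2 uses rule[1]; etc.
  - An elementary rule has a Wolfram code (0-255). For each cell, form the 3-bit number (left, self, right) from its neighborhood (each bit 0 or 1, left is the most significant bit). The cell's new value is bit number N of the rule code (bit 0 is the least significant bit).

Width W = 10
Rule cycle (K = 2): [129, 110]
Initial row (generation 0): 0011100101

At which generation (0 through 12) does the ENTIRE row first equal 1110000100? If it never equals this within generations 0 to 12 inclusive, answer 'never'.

Answer: 5

Derivation:
Gen 0: 0011100101
Gen 1 (rule 129): 1001000000
Gen 2 (rule 110): 1011000000
Gen 3 (rule 129): 0000011111
Gen 4 (rule 110): 0000110001
Gen 5 (rule 129): 1110000100
Gen 6 (rule 110): 1010001100
Gen 7 (rule 129): 0000100001
Gen 8 (rule 110): 0001100011
Gen 9 (rule 129): 1100001000
Gen 10 (rule 110): 1100011000
Gen 11 (rule 129): 0001000011
Gen 12 (rule 110): 0011000111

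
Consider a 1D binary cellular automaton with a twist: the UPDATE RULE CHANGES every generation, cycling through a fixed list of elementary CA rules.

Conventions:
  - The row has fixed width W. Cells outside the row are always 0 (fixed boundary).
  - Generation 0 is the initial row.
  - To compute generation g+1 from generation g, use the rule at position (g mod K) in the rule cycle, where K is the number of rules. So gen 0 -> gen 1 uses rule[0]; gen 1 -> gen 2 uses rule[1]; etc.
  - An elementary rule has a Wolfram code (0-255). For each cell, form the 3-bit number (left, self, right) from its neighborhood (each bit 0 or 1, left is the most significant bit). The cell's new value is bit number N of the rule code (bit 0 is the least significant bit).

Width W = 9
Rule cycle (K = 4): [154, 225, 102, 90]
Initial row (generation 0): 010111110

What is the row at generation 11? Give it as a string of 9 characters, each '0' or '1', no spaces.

Answer: 011011110

Derivation:
Gen 0: 010111110
Gen 1 (rule 154): 100111101
Gen 2 (rule 225): 000011110
Gen 3 (rule 102): 000100010
Gen 4 (rule 90): 001010101
Gen 5 (rule 154): 010000000
Gen 6 (rule 225): 000111111
Gen 7 (rule 102): 001000001
Gen 8 (rule 90): 010100010
Gen 9 (rule 154): 100010101
Gen 10 (rule 225): 001001010
Gen 11 (rule 102): 011011110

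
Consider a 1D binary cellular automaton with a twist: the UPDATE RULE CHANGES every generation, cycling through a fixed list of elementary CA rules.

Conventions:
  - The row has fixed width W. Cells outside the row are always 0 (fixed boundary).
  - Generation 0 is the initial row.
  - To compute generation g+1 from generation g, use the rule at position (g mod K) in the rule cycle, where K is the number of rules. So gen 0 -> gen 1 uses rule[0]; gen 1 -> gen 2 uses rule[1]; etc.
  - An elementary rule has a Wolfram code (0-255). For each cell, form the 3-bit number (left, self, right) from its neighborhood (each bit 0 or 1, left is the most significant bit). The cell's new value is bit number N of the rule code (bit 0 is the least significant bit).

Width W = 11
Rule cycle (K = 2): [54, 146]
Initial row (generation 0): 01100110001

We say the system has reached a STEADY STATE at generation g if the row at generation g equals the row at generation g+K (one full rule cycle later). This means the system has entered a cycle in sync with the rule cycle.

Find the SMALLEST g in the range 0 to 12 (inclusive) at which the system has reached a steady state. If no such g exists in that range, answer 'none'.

Gen 0: 01100110001
Gen 1 (rule 54): 10011001011
Gen 2 (rule 146): 01100110000
Gen 3 (rule 54): 10011001000
Gen 4 (rule 146): 01100110100
Gen 5 (rule 54): 10011001110
Gen 6 (rule 146): 01100110101
Gen 7 (rule 54): 10011001111
Gen 8 (rule 146): 01100110110
Gen 9 (rule 54): 10011001001
Gen 10 (rule 146): 01100110110
Gen 11 (rule 54): 10011001001
Gen 12 (rule 146): 01100110110
Gen 13 (rule 54): 10011001001
Gen 14 (rule 146): 01100110110

Answer: 8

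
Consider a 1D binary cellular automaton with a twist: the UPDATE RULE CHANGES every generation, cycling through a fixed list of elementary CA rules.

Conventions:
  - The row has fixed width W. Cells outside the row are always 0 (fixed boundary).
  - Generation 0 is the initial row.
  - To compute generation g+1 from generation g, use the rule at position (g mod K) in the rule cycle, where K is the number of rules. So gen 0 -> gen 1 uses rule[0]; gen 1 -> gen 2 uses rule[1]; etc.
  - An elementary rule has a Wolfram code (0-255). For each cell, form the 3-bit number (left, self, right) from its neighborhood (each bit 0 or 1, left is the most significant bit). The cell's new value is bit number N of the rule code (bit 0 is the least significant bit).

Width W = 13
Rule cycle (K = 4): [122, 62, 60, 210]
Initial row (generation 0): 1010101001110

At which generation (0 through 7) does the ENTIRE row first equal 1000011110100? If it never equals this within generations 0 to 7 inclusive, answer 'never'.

Answer: never

Derivation:
Gen 0: 1010101001110
Gen 1 (rule 122): 0101010111011
Gen 2 (rule 62): 1111111100110
Gen 3 (rule 60): 1000000010101
Gen 4 (rule 210): 0100000100000
Gen 5 (rule 122): 1010001010000
Gen 6 (rule 62): 1111011111000
Gen 7 (rule 60): 1000110000100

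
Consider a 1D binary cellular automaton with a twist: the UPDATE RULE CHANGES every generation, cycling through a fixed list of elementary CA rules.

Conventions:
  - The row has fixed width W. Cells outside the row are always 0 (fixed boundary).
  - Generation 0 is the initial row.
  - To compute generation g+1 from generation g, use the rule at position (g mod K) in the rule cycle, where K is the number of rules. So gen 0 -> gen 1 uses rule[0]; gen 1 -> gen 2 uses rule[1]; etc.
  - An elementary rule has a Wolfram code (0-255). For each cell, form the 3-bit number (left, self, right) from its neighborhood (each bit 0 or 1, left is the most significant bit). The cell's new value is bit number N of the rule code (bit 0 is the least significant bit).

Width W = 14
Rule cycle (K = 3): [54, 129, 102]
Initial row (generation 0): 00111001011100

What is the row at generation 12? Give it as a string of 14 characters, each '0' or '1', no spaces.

Gen 0: 00111001011100
Gen 1 (rule 54): 01000111100010
Gen 2 (rule 129): 00010011001000
Gen 3 (rule 102): 00110101011000
Gen 4 (rule 54): 01001111100100
Gen 5 (rule 129): 00000111000001
Gen 6 (rule 102): 00001001000011
Gen 7 (rule 54): 00011111100100
Gen 8 (rule 129): 11001111000001
Gen 9 (rule 102): 01010001000011
Gen 10 (rule 54): 11111011100100
Gen 11 (rule 129): 01110001000001
Gen 12 (rule 102): 10010011000011

Answer: 10010011000011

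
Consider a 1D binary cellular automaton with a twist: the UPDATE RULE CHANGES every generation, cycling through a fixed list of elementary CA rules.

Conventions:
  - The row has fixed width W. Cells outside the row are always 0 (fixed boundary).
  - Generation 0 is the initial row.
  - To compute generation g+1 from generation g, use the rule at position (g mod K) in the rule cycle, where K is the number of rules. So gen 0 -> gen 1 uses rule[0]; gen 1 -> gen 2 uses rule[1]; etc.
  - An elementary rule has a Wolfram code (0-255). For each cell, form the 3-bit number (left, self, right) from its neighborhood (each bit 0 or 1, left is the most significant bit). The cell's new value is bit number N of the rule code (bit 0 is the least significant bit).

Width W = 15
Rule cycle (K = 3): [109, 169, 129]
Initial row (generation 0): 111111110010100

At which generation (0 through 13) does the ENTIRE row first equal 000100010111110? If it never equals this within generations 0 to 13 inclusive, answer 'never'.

Gen 0: 111111110010100
Gen 1 (rule 109): 100000010011101
Gen 2 (rule 169): 001111000011010
Gen 3 (rule 129): 100110011000000
Gen 4 (rule 109): 100110011011111
Gen 5 (rule 169): 000100010111110
Gen 6 (rule 129): 110001000011100
Gen 7 (rule 109): 110101011010101
Gen 8 (rule 169): 101010110101010
Gen 9 (rule 129): 000000000000000
Gen 10 (rule 109): 111111111111111
Gen 11 (rule 169): 111111111111110
Gen 12 (rule 129): 011111111111100
Gen 13 (rule 109): 010000000000101

Answer: 5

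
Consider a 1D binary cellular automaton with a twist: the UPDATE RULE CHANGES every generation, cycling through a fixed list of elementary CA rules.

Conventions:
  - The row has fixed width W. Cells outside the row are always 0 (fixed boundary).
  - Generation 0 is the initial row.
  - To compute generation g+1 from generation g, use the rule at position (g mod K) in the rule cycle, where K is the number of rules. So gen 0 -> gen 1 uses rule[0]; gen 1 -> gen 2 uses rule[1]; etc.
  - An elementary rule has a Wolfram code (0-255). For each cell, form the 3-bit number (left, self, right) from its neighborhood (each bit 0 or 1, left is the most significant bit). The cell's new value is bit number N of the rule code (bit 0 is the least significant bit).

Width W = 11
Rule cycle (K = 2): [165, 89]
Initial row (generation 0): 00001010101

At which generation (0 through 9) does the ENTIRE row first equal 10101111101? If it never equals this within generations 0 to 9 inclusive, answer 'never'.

Answer: 5

Derivation:
Gen 0: 00001010101
Gen 1 (rule 165): 11101111111
Gen 2 (rule 89): 10101000001
Gen 3 (rule 165): 11111011101
Gen 4 (rule 89): 10001010100
Gen 5 (rule 165): 10101111101
Gen 6 (rule 89): 00001000100
Gen 7 (rule 165): 11101010101
Gen 8 (rule 89): 10100000000
Gen 9 (rule 165): 11101111111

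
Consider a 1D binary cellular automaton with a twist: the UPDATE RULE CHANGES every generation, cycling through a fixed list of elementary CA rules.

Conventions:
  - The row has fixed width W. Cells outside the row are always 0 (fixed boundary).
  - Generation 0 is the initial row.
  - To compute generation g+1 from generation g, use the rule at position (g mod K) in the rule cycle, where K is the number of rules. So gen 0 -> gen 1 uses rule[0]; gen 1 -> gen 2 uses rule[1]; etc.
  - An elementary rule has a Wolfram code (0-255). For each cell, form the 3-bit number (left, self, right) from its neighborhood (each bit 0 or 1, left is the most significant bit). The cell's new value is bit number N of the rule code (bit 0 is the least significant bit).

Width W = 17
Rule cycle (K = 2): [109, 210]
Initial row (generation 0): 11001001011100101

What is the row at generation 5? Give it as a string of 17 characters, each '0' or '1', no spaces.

Answer: 10101000000111001

Derivation:
Gen 0: 11001001011100101
Gen 1 (rule 109): 11001001110100111
Gen 2 (rule 210): 01110110110011011
Gen 3 (rule 109): 01011111110011111
Gen 4 (rule 210): 10001111111101111
Gen 5 (rule 109): 10101000000111001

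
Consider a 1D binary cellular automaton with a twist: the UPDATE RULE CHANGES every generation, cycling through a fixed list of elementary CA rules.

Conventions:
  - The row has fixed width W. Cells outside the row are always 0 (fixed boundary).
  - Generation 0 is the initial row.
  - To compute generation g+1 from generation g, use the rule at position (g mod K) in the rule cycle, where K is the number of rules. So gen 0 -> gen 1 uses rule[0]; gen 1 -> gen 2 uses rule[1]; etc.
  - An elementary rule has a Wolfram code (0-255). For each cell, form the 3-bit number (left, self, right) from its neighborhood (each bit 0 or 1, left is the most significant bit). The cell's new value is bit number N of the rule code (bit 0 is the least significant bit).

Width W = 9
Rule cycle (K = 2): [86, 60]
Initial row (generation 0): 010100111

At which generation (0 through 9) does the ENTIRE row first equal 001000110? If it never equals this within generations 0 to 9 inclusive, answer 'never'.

Answer: never

Derivation:
Gen 0: 010100111
Gen 1 (rule 86): 110111001
Gen 2 (rule 60): 101100101
Gen 3 (rule 86): 100111101
Gen 4 (rule 60): 110100011
Gen 5 (rule 86): 010110101
Gen 6 (rule 60): 011101111
Gen 7 (rule 86): 100100001
Gen 8 (rule 60): 110110001
Gen 9 (rule 86): 010011011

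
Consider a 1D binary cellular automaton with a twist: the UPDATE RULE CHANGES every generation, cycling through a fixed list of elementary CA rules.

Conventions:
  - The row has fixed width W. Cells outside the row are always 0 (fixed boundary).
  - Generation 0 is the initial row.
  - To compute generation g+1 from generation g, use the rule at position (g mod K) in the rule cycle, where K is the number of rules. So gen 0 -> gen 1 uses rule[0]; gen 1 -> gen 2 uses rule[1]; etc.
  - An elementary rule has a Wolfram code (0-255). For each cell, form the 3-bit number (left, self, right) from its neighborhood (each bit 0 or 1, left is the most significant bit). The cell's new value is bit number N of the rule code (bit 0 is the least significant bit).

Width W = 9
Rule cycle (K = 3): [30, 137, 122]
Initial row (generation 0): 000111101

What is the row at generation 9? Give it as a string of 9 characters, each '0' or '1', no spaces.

Answer: 100111010

Derivation:
Gen 0: 000111101
Gen 1 (rule 30): 001100001
Gen 2 (rule 137): 101001100
Gen 3 (rule 122): 010111110
Gen 4 (rule 30): 110100001
Gen 5 (rule 137): 100001100
Gen 6 (rule 122): 010011110
Gen 7 (rule 30): 111110001
Gen 8 (rule 137): 111100100
Gen 9 (rule 122): 100111010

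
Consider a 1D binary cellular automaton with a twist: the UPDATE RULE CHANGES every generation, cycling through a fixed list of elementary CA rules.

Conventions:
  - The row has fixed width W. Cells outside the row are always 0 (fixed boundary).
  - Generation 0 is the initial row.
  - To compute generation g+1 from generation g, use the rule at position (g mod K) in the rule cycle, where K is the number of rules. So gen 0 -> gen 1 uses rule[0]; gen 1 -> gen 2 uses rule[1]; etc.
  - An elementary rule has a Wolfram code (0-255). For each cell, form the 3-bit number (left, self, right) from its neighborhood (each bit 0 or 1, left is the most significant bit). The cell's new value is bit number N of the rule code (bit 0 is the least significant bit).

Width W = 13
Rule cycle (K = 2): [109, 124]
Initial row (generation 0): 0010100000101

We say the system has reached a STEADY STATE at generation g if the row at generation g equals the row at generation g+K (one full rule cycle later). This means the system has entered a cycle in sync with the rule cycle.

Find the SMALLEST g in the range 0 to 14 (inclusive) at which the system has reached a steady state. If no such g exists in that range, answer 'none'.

Gen 0: 0010100000101
Gen 1 (rule 109): 1011101110111
Gen 2 (rule 124): 1110111011101
Gen 3 (rule 109): 1011101110111
Gen 4 (rule 124): 1110111011101
Gen 5 (rule 109): 1011101110111
Gen 6 (rule 124): 1110111011101
Gen 7 (rule 109): 1011101110111
Gen 8 (rule 124): 1110111011101
Gen 9 (rule 109): 1011101110111
Gen 10 (rule 124): 1110111011101
Gen 11 (rule 109): 1011101110111
Gen 12 (rule 124): 1110111011101
Gen 13 (rule 109): 1011101110111
Gen 14 (rule 124): 1110111011101
Gen 15 (rule 109): 1011101110111
Gen 16 (rule 124): 1110111011101

Answer: 1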